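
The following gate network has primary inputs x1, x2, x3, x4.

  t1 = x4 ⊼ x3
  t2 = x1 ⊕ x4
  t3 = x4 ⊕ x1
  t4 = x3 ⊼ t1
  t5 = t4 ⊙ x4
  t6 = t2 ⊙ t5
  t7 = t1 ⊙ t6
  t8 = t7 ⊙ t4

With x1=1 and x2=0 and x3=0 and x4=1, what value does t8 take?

t1 = 1 ⊼ 0 = 1
t2 = 1 ⊕ 1 = 0
t4 = 0 ⊼ 1 = 1
t5 = 1 ⊙ 1 = 1
t6 = 0 ⊙ 1 = 0
t7 = 1 ⊙ 0 = 0
t8 = 0 ⊙ 1 = 0

0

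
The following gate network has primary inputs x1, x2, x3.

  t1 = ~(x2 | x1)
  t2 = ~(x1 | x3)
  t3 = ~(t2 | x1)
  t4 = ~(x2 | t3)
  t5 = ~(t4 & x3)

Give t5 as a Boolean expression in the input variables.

t2 = ~(x1 | x3)
t3 = ~(t2 | x1) = ~((~(x1 | x3)) | x1)
t4 = ~(x2 | t3) = ~(x2 | (~((~(x1 | x3)) | x1)))
t5 = ~(t4 & x3) = ~((~(x2 | (~((~(x1 | x3)) | x1)))) & x3)

~((~(x2 | (~((~(x1 | x3)) | x1)))) & x3)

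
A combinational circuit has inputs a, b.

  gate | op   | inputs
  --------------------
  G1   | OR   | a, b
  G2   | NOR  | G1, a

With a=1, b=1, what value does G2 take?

0

G1 = 1 OR 1 = 1
G2 = 1 NOR 1 = 0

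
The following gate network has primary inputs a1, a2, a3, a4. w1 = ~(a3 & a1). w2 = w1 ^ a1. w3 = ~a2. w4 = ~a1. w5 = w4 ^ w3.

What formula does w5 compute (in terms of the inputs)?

~a1 ^ ~a2

w3 = ~a2
w4 = ~a1
w5 = w4 ^ w3 = ~a1 ^ ~a2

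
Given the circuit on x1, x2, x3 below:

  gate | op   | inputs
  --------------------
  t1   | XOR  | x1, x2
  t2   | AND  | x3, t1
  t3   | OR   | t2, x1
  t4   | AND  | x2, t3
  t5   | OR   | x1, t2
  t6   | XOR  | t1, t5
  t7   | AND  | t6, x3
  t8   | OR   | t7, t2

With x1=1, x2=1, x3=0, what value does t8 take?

0

t1 = 1 XOR 1 = 0
t2 = 0 AND 0 = 0
t5 = 1 OR 0 = 1
t6 = 0 XOR 1 = 1
t7 = 1 AND 0 = 0
t8 = 0 OR 0 = 0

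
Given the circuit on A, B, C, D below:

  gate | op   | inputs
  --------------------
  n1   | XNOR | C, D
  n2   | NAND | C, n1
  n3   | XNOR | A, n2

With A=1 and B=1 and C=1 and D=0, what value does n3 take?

1

n1 = 1 XNOR 0 = 0
n2 = 1 NAND 0 = 1
n3 = 1 XNOR 1 = 1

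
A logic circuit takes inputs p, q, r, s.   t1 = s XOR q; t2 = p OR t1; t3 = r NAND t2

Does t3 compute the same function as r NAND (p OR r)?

t1 = s XOR q
t2 = p OR t1 = p OR (s XOR q)
t3 = r NAND t2 = r NAND (p OR (s XOR q))
At p=0, q=0, r=1, s=0: circuit gives 1, formula gives 0.

No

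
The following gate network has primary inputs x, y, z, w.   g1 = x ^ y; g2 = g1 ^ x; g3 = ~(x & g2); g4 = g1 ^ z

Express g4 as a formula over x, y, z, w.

g1 = x ^ y
g4 = g1 ^ z = (x ^ y) ^ z

(x ^ y) ^ z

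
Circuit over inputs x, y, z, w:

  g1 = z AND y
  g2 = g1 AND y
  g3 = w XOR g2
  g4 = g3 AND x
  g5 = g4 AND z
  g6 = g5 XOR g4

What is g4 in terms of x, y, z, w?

(w XOR ((z AND y) AND y)) AND x

g1 = z AND y
g2 = g1 AND y = (z AND y) AND y
g3 = w XOR g2 = w XOR ((z AND y) AND y)
g4 = g3 AND x = (w XOR ((z AND y) AND y)) AND x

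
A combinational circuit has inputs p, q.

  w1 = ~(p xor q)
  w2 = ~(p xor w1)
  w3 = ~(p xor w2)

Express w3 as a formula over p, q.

w1 = ~(p xor q)
w2 = ~(p xor w1) = ~(p xor (~(p xor q)))
w3 = ~(p xor w2) = ~(p xor (~(p xor (~(p xor q)))))

~(p xor (~(p xor (~(p xor q)))))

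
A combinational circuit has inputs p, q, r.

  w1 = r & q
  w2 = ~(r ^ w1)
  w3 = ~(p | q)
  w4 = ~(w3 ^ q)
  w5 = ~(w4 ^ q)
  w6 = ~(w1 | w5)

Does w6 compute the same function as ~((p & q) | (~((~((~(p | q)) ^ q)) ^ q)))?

No

w1 = r & q
w3 = ~(p | q)
w4 = ~(w3 ^ q) = ~((~(p | q)) ^ q)
w5 = ~(w4 ^ q) = ~((~((~(p | q)) ^ q)) ^ q)
w6 = ~(w1 | w5) = ~((r & q) | (~((~((~(p | q)) ^ q)) ^ q)))
At p=0, q=1, r=1: circuit gives 0, formula gives 1.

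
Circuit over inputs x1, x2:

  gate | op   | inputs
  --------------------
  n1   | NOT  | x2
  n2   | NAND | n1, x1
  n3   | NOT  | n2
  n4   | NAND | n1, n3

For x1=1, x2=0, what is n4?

0

n1 = NOT 0 = 1
n2 = 1 NAND 1 = 0
n3 = NOT 0 = 1
n4 = 1 NAND 1 = 0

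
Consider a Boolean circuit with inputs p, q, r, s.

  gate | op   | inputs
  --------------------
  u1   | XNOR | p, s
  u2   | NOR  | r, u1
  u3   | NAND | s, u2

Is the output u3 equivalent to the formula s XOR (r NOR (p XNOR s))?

No

u1 = p XNOR s
u2 = r NOR u1 = r NOR (p XNOR s)
u3 = s NAND u2 = s NAND (r NOR (p XNOR s))
At p=0, q=0, r=0, s=0: circuit gives 1, formula gives 0.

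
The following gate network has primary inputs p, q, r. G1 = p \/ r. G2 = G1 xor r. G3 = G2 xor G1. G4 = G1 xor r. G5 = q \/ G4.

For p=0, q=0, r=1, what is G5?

G1 = 0 \/ 1 = 1
G4 = 1 xor 1 = 0
G5 = 0 \/ 0 = 0

0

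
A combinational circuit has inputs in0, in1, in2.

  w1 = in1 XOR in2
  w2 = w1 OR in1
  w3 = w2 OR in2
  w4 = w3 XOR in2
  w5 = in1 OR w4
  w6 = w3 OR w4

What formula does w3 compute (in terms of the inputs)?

((in1 XOR in2) OR in1) OR in2

w1 = in1 XOR in2
w2 = w1 OR in1 = (in1 XOR in2) OR in1
w3 = w2 OR in2 = ((in1 XOR in2) OR in1) OR in2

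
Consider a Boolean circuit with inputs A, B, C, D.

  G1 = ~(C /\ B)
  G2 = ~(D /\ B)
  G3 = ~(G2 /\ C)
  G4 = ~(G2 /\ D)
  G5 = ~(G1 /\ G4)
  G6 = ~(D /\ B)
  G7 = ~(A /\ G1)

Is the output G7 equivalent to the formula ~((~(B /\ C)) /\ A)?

G1 = ~(C /\ B)
G7 = ~(A /\ G1) = ~(A /\ (~(C /\ B)))
At A=1, B=0, C=0, D=0: circuit gives 0, formula gives 0.
At A=0, B=0, C=0, D=0: circuit gives 1, formula gives 1.
Agrees on all 16 inputs.

Yes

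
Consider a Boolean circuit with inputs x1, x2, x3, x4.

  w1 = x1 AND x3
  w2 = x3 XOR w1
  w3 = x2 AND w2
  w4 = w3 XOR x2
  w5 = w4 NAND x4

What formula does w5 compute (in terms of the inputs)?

w1 = x1 AND x3
w2 = x3 XOR w1 = x3 XOR (x1 AND x3)
w3 = x2 AND w2 = x2 AND (x3 XOR (x1 AND x3))
w4 = w3 XOR x2 = (x2 AND (x3 XOR (x1 AND x3))) XOR x2
w5 = w4 NAND x4 = ((x2 AND (x3 XOR (x1 AND x3))) XOR x2) NAND x4

((x2 AND (x3 XOR (x1 AND x3))) XOR x2) NAND x4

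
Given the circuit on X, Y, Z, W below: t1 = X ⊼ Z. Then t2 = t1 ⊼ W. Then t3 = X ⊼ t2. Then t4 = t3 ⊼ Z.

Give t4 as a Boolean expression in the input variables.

(X ⊼ ((X ⊼ Z) ⊼ W)) ⊼ Z

t1 = X ⊼ Z
t2 = t1 ⊼ W = (X ⊼ Z) ⊼ W
t3 = X ⊼ t2 = X ⊼ ((X ⊼ Z) ⊼ W)
t4 = t3 ⊼ Z = (X ⊼ ((X ⊼ Z) ⊼ W)) ⊼ Z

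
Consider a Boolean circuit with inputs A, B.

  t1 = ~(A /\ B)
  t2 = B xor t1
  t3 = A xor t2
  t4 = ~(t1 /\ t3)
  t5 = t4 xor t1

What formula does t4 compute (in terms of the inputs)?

~((~(A /\ B)) /\ (A xor (B xor (~(A /\ B)))))

t1 = ~(A /\ B)
t2 = B xor t1 = B xor (~(A /\ B))
t3 = A xor t2 = A xor (B xor (~(A /\ B)))
t4 = ~(t1 /\ t3) = ~((~(A /\ B)) /\ (A xor (B xor (~(A /\ B)))))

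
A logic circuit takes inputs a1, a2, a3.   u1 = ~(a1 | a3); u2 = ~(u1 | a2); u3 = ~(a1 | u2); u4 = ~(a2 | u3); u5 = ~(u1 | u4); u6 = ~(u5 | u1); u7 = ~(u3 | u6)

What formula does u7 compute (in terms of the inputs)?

u1 = ~(a1 | a3)
u2 = ~(u1 | a2) = ~((~(a1 | a3)) | a2)
u3 = ~(a1 | u2) = ~(a1 | (~((~(a1 | a3)) | a2)))
u4 = ~(a2 | u3) = ~(a2 | (~(a1 | (~((~(a1 | a3)) | a2)))))
u5 = ~(u1 | u4) = ~((~(a1 | a3)) | (~(a2 | (~(a1 | (~((~(a1 | a3)) | a2)))))))
u6 = ~(u5 | u1) = ~((~((~(a1 | a3)) | (~(a2 | (~(a1 | (~((~(a1 | a3)) | a2)))))))) | (~(a1 | a3)))
u7 = ~(u3 | u6) = ~((~(a1 | (~((~(a1 | a3)) | a2)))) | (~((~((~(a1 | a3)) | (~(a2 | (~(a1 | (~((~(a1 | a3)) | a2)))))))) | (~(a1 | a3)))))

~((~(a1 | (~((~(a1 | a3)) | a2)))) | (~((~((~(a1 | a3)) | (~(a2 | (~(a1 | (~((~(a1 | a3)) | a2)))))))) | (~(a1 | a3)))))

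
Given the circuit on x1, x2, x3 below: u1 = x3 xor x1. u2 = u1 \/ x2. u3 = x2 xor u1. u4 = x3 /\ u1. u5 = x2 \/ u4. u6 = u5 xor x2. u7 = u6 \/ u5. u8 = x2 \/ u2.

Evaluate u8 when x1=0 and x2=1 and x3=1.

u1 = 1 xor 0 = 1
u2 = 1 \/ 1 = 1
u8 = 1 \/ 1 = 1

1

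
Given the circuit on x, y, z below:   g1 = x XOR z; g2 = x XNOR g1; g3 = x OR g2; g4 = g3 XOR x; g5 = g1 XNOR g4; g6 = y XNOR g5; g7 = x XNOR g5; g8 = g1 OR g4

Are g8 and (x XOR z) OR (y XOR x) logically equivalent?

g1 = x XOR z
g2 = x XNOR g1 = x XNOR (x XOR z)
g3 = x OR g2 = x OR (x XNOR (x XOR z))
g4 = g3 XOR x = (x OR (x XNOR (x XOR z))) XOR x
g8 = g1 OR g4 = (x XOR z) OR ((x OR (x XNOR (x XOR z))) XOR x)
At x=0, y=0, z=0: circuit gives 1, formula gives 0.

No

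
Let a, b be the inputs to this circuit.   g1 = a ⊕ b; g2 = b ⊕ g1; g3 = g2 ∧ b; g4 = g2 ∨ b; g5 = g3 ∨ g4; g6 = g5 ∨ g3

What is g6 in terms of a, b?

g1 = a ⊕ b
g2 = b ⊕ g1 = b ⊕ (a ⊕ b)
g3 = g2 ∧ b = (b ⊕ (a ⊕ b)) ∧ b
g4 = g2 ∨ b = (b ⊕ (a ⊕ b)) ∨ b
g5 = g3 ∨ g4 = ((b ⊕ (a ⊕ b)) ∧ b) ∨ ((b ⊕ (a ⊕ b)) ∨ b)
g6 = g5 ∨ g3 = (((b ⊕ (a ⊕ b)) ∧ b) ∨ ((b ⊕ (a ⊕ b)) ∨ b)) ∨ ((b ⊕ (a ⊕ b)) ∧ b)

(((b ⊕ (a ⊕ b)) ∧ b) ∨ ((b ⊕ (a ⊕ b)) ∨ b)) ∨ ((b ⊕ (a ⊕ b)) ∧ b)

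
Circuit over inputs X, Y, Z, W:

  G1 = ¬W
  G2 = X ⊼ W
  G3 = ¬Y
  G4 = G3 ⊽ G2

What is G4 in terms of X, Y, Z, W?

G2 = X ⊼ W
G3 = ¬Y
G4 = G3 ⊽ G2 = ¬Y ⊽ (X ⊼ W)

¬Y ⊽ (X ⊼ W)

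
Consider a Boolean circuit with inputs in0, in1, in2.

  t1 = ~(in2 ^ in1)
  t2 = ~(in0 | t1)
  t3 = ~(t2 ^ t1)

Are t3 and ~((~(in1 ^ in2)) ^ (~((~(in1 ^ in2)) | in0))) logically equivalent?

t1 = ~(in2 ^ in1)
t2 = ~(in0 | t1) = ~(in0 | (~(in2 ^ in1)))
t3 = ~(t2 ^ t1) = ~((~(in0 | (~(in2 ^ in1)))) ^ (~(in2 ^ in1)))
At in0=0, in1=0, in2=0: circuit gives 0, formula gives 0.
At in0=1, in1=0, in2=1: circuit gives 1, formula gives 1.
Agrees on all 8 inputs.

Yes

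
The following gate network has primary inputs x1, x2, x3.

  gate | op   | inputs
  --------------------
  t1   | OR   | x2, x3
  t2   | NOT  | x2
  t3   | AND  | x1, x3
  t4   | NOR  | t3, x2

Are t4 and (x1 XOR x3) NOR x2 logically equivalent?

No

t3 = x1 AND x3
t4 = t3 NOR x2 = (x1 AND x3) NOR x2
At x1=0, x2=0, x3=1: circuit gives 1, formula gives 0.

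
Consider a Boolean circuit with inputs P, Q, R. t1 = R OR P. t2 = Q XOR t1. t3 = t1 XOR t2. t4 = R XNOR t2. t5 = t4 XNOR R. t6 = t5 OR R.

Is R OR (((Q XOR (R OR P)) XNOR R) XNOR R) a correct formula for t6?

Yes

t1 = R OR P
t2 = Q XOR t1 = Q XOR (R OR P)
t4 = R XNOR t2 = R XNOR (Q XOR (R OR P))
t5 = t4 XNOR R = (R XNOR (Q XOR (R OR P))) XNOR R
t6 = t5 OR R = ((R XNOR (Q XOR (R OR P))) XNOR R) OR R
At P=0, Q=0, R=0: circuit gives 0, formula gives 0.
At P=0, Q=0, R=1: circuit gives 1, formula gives 1.
Agrees on all 8 inputs.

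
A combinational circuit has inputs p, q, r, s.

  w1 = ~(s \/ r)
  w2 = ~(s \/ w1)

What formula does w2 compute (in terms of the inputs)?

~(s \/ (~(s \/ r)))

w1 = ~(s \/ r)
w2 = ~(s \/ w1) = ~(s \/ (~(s \/ r)))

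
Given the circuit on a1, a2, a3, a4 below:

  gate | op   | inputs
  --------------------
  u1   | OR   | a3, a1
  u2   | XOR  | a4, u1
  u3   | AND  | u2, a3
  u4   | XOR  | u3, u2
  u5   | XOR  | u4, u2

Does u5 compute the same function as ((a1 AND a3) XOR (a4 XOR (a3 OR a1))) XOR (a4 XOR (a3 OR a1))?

No

u1 = a3 OR a1
u2 = a4 XOR u1 = a4 XOR (a3 OR a1)
u3 = u2 AND a3 = (a4 XOR (a3 OR a1)) AND a3
u4 = u3 XOR u2 = ((a4 XOR (a3 OR a1)) AND a3) XOR (a4 XOR (a3 OR a1))
u5 = u4 XOR u2 = (((a4 XOR (a3 OR a1)) AND a3) XOR (a4 XOR (a3 OR a1))) XOR (a4 XOR (a3 OR a1))
At a1=0, a2=0, a3=1, a4=0: circuit gives 1, formula gives 0.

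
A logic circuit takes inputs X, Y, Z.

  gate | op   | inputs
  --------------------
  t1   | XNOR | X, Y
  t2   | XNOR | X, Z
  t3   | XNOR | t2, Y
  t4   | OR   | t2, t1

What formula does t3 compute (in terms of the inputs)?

(X XNOR Z) XNOR Y

t2 = X XNOR Z
t3 = t2 XNOR Y = (X XNOR Z) XNOR Y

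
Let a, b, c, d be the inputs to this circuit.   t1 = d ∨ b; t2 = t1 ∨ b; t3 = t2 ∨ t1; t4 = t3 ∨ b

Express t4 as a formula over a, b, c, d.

t1 = d ∨ b
t2 = t1 ∨ b = (d ∨ b) ∨ b
t3 = t2 ∨ t1 = ((d ∨ b) ∨ b) ∨ (d ∨ b)
t4 = t3 ∨ b = (((d ∨ b) ∨ b) ∨ (d ∨ b)) ∨ b

(((d ∨ b) ∨ b) ∨ (d ∨ b)) ∨ b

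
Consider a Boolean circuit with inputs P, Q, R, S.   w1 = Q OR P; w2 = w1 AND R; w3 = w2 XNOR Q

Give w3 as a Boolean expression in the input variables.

w1 = Q OR P
w2 = w1 AND R = (Q OR P) AND R
w3 = w2 XNOR Q = ((Q OR P) AND R) XNOR Q

((Q OR P) AND R) XNOR Q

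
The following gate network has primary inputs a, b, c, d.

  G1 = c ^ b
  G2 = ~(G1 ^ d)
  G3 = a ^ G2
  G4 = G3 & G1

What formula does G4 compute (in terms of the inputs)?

(a ^ (~((c ^ b) ^ d))) & (c ^ b)

G1 = c ^ b
G2 = ~(G1 ^ d) = ~((c ^ b) ^ d)
G3 = a ^ G2 = a ^ (~((c ^ b) ^ d))
G4 = G3 & G1 = (a ^ (~((c ^ b) ^ d))) & (c ^ b)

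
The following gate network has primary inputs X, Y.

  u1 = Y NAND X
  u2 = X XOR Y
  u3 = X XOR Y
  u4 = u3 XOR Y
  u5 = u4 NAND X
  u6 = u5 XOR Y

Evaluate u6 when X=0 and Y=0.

u3 = 0 XOR 0 = 0
u4 = 0 XOR 0 = 0
u5 = 0 NAND 0 = 1
u6 = 1 XOR 0 = 1

1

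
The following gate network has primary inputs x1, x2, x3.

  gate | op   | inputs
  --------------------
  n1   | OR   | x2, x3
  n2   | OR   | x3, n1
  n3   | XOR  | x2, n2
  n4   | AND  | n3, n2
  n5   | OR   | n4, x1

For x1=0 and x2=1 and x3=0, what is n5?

0

n1 = 1 OR 0 = 1
n2 = 0 OR 1 = 1
n3 = 1 XOR 1 = 0
n4 = 0 AND 1 = 0
n5 = 0 OR 0 = 0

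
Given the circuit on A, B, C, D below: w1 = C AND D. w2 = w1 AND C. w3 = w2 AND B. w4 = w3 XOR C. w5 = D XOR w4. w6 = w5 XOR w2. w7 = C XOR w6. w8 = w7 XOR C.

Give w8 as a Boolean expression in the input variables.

w1 = C AND D
w2 = w1 AND C = (C AND D) AND C
w3 = w2 AND B = ((C AND D) AND C) AND B
w4 = w3 XOR C = (((C AND D) AND C) AND B) XOR C
w5 = D XOR w4 = D XOR ((((C AND D) AND C) AND B) XOR C)
w6 = w5 XOR w2 = (D XOR ((((C AND D) AND C) AND B) XOR C)) XOR ((C AND D) AND C)
w7 = C XOR w6 = C XOR ((D XOR ((((C AND D) AND C) AND B) XOR C)) XOR ((C AND D) AND C))
w8 = w7 XOR C = (C XOR ((D XOR ((((C AND D) AND C) AND B) XOR C)) XOR ((C AND D) AND C))) XOR C

(C XOR ((D XOR ((((C AND D) AND C) AND B) XOR C)) XOR ((C AND D) AND C))) XOR C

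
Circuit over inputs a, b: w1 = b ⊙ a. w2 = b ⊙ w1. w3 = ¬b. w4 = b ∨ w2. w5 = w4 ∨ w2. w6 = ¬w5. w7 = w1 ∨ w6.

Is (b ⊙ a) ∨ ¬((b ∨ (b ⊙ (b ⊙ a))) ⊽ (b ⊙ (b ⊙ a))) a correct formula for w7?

No

w1 = b ⊙ a
w2 = b ⊙ w1 = b ⊙ (b ⊙ a)
w4 = b ∨ w2 = b ∨ (b ⊙ (b ⊙ a))
w5 = w4 ∨ w2 = (b ∨ (b ⊙ (b ⊙ a))) ∨ (b ⊙ (b ⊙ a))
w6 = ¬w5 = ¬((b ∨ (b ⊙ (b ⊙ a))) ∨ (b ⊙ (b ⊙ a)))
w7 = w1 ∨ w6 = (b ⊙ a) ∨ ¬((b ∨ (b ⊙ (b ⊙ a))) ∨ (b ⊙ (b ⊙ a)))
At a=0, b=1: circuit gives 0, formula gives 1.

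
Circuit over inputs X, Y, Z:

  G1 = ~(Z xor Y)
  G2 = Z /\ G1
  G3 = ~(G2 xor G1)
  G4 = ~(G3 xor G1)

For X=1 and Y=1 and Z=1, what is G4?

1

G1 = ~(1 xor 1) = 1
G2 = 1 /\ 1 = 1
G3 = ~(1 xor 1) = 1
G4 = ~(1 xor 1) = 1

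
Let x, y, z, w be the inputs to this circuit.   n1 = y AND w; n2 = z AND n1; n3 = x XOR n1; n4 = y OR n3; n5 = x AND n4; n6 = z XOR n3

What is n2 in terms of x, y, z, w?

n1 = y AND w
n2 = z AND n1 = z AND (y AND w)

z AND (y AND w)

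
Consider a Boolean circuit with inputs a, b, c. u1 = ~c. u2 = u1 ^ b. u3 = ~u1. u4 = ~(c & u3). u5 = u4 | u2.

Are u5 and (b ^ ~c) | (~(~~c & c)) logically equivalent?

u1 = ~c
u2 = u1 ^ b = ~c ^ b
u3 = ~u1 = ~~c
u4 = ~(c & u3) = ~(c & ~~c)
u5 = u4 | u2 = (~(c & ~~c)) | (~c ^ b)
At a=0, b=0, c=1: circuit gives 0, formula gives 0.
At a=0, b=0, c=0: circuit gives 1, formula gives 1.
Agrees on all 8 inputs.

Yes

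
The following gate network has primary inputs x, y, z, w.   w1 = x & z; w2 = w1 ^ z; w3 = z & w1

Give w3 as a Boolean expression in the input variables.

w1 = x & z
w3 = z & w1 = z & (x & z)

z & (x & z)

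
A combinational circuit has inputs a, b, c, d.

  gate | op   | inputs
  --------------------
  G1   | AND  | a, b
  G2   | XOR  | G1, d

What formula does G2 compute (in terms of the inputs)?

(a AND b) XOR d

G1 = a AND b
G2 = G1 XOR d = (a AND b) XOR d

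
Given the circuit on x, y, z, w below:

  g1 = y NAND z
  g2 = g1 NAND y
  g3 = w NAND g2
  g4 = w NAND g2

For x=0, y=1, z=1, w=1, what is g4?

g1 = 1 NAND 1 = 0
g2 = 0 NAND 1 = 1
g4 = 1 NAND 1 = 0

0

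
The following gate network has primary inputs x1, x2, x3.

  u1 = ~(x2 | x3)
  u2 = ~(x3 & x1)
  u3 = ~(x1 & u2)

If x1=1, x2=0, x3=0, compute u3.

0

u2 = ~(0 & 1) = 1
u3 = ~(1 & 1) = 0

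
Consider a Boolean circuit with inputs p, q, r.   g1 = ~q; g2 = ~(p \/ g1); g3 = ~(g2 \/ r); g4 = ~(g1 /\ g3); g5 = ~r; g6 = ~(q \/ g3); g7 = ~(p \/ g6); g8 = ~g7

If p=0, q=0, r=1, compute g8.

1

g1 = ~0 = 1
g2 = ~(0 \/ 1) = 0
g3 = ~(0 \/ 1) = 0
g6 = ~(0 \/ 0) = 1
g7 = ~(0 \/ 1) = 0
g8 = ~0 = 1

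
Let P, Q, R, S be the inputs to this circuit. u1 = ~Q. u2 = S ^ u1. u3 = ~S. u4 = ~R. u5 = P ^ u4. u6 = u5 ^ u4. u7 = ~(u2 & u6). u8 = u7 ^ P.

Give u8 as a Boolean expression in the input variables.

u1 = ~Q
u2 = S ^ u1 = S ^ ~Q
u4 = ~R
u5 = P ^ u4 = P ^ ~R
u6 = u5 ^ u4 = (P ^ ~R) ^ ~R
u7 = ~(u2 & u6) = ~((S ^ ~Q) & ((P ^ ~R) ^ ~R))
u8 = u7 ^ P = (~((S ^ ~Q) & ((P ^ ~R) ^ ~R))) ^ P

(~((S ^ ~Q) & ((P ^ ~R) ^ ~R))) ^ P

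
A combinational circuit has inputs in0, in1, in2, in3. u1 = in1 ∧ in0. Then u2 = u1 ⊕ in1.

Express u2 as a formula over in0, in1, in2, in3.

u1 = in1 ∧ in0
u2 = u1 ⊕ in1 = (in1 ∧ in0) ⊕ in1

(in1 ∧ in0) ⊕ in1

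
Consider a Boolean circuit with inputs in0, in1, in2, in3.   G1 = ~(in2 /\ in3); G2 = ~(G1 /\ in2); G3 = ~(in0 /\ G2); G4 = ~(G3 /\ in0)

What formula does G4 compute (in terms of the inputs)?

~((~(in0 /\ (~((~(in2 /\ in3)) /\ in2)))) /\ in0)

G1 = ~(in2 /\ in3)
G2 = ~(G1 /\ in2) = ~((~(in2 /\ in3)) /\ in2)
G3 = ~(in0 /\ G2) = ~(in0 /\ (~((~(in2 /\ in3)) /\ in2)))
G4 = ~(G3 /\ in0) = ~((~(in0 /\ (~((~(in2 /\ in3)) /\ in2)))) /\ in0)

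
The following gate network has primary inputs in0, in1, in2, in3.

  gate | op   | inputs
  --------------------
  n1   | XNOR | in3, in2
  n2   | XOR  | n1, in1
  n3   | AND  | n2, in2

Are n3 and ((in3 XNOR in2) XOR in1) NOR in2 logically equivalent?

No

n1 = in3 XNOR in2
n2 = n1 XOR in1 = (in3 XNOR in2) XOR in1
n3 = n2 AND in2 = ((in3 XNOR in2) XOR in1) AND in2
At in0=0, in1=0, in2=0, in3=1: circuit gives 0, formula gives 1.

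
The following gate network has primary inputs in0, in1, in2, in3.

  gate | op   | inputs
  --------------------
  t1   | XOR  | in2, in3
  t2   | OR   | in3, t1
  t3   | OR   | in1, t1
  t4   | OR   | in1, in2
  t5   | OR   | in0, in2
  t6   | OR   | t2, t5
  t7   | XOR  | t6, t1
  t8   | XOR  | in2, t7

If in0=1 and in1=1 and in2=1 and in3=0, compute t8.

t1 = 1 XOR 0 = 1
t2 = 0 OR 1 = 1
t5 = 1 OR 1 = 1
t6 = 1 OR 1 = 1
t7 = 1 XOR 1 = 0
t8 = 1 XOR 0 = 1

1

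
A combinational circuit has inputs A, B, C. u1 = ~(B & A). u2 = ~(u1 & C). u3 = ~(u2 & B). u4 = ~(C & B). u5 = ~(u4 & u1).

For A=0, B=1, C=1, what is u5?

u1 = ~(1 & 0) = 1
u4 = ~(1 & 1) = 0
u5 = ~(0 & 1) = 1

1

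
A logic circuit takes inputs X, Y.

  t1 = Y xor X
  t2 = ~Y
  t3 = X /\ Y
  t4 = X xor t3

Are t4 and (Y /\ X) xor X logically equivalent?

t3 = X /\ Y
t4 = X xor t3 = X xor (X /\ Y)
At X=0, Y=0: circuit gives 0, formula gives 0.
At X=1, Y=0: circuit gives 1, formula gives 1.
Agrees on all 4 inputs.

Yes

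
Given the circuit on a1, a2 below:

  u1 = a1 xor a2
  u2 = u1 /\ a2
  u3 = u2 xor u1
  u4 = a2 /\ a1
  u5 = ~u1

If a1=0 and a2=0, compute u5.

u1 = 0 xor 0 = 0
u5 = ~0 = 1

1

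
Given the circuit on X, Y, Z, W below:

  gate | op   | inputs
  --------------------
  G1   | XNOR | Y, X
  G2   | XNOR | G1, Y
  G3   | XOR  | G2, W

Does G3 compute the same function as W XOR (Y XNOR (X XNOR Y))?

Yes

G1 = Y XNOR X
G2 = G1 XNOR Y = (Y XNOR X) XNOR Y
G3 = G2 XOR W = ((Y XNOR X) XNOR Y) XOR W
At X=0, Y=0, Z=0, W=0: circuit gives 0, formula gives 0.
At X=0, Y=0, Z=0, W=1: circuit gives 1, formula gives 1.
Agrees on all 16 inputs.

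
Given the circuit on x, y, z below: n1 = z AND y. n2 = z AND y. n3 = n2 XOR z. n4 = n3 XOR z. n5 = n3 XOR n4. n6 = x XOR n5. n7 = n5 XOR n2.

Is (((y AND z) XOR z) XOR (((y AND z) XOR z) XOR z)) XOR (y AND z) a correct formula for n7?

Yes

n2 = z AND y
n3 = n2 XOR z = (z AND y) XOR z
n4 = n3 XOR z = ((z AND y) XOR z) XOR z
n5 = n3 XOR n4 = ((z AND y) XOR z) XOR (((z AND y) XOR z) XOR z)
n7 = n5 XOR n2 = (((z AND y) XOR z) XOR (((z AND y) XOR z) XOR z)) XOR (z AND y)
At x=0, y=0, z=0: circuit gives 0, formula gives 0.
At x=0, y=0, z=1: circuit gives 1, formula gives 1.
Agrees on all 8 inputs.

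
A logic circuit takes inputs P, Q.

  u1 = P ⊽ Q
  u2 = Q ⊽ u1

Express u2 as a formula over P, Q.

Q ⊽ (P ⊽ Q)

u1 = P ⊽ Q
u2 = Q ⊽ u1 = Q ⊽ (P ⊽ Q)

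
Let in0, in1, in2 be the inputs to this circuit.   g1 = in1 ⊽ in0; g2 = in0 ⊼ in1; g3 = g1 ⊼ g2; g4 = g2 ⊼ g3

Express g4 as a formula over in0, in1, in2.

g1 = in1 ⊽ in0
g2 = in0 ⊼ in1
g3 = g1 ⊼ g2 = (in1 ⊽ in0) ⊼ (in0 ⊼ in1)
g4 = g2 ⊼ g3 = (in0 ⊼ in1) ⊼ ((in1 ⊽ in0) ⊼ (in0 ⊼ in1))

(in0 ⊼ in1) ⊼ ((in1 ⊽ in0) ⊼ (in0 ⊼ in1))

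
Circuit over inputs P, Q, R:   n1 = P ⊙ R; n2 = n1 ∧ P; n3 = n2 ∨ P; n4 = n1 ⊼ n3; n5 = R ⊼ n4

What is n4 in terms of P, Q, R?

n1 = P ⊙ R
n2 = n1 ∧ P = (P ⊙ R) ∧ P
n3 = n2 ∨ P = ((P ⊙ R) ∧ P) ∨ P
n4 = n1 ⊼ n3 = (P ⊙ R) ⊼ (((P ⊙ R) ∧ P) ∨ P)

(P ⊙ R) ⊼ (((P ⊙ R) ∧ P) ∨ P)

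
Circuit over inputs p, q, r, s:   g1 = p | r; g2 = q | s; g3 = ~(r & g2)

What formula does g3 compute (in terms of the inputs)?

g2 = q | s
g3 = ~(r & g2) = ~(r & (q | s))

~(r & (q | s))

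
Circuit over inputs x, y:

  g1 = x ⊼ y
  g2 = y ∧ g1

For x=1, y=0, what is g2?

0

g1 = 1 ⊼ 0 = 1
g2 = 0 ∧ 1 = 0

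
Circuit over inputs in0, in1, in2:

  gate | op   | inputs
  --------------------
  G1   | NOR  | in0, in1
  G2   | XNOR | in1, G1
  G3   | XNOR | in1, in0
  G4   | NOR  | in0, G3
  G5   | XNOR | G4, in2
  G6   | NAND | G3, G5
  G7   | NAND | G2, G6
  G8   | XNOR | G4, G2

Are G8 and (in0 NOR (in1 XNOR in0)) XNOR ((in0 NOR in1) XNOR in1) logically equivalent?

G1 = in0 NOR in1
G2 = in1 XNOR G1 = in1 XNOR (in0 NOR in1)
G3 = in1 XNOR in0
G4 = in0 NOR G3 = in0 NOR (in1 XNOR in0)
G8 = G4 XNOR G2 = (in0 NOR (in1 XNOR in0)) XNOR (in1 XNOR (in0 NOR in1))
At in0=0, in1=1, in2=0: circuit gives 0, formula gives 0.
At in0=0, in1=0, in2=0: circuit gives 1, formula gives 1.
Agrees on all 8 inputs.

Yes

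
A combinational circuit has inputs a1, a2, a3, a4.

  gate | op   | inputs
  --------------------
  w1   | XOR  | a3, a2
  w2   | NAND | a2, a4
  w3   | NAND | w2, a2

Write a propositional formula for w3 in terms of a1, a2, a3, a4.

w2 = a2 NAND a4
w3 = w2 NAND a2 = (a2 NAND a4) NAND a2

(a2 NAND a4) NAND a2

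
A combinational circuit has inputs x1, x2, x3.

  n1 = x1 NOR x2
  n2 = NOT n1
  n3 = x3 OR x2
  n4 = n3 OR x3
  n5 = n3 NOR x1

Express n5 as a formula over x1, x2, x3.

(x3 OR x2) NOR x1

n3 = x3 OR x2
n5 = n3 NOR x1 = (x3 OR x2) NOR x1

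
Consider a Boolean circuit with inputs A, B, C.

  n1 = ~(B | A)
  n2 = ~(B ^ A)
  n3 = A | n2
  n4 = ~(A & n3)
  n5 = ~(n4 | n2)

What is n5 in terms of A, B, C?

n2 = ~(B ^ A)
n3 = A | n2 = A | (~(B ^ A))
n4 = ~(A & n3) = ~(A & (A | (~(B ^ A))))
n5 = ~(n4 | n2) = ~((~(A & (A | (~(B ^ A))))) | (~(B ^ A)))

~((~(A & (A | (~(B ^ A))))) | (~(B ^ A)))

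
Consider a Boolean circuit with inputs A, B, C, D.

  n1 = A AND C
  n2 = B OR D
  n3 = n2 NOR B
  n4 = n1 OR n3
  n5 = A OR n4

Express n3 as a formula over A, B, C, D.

(B OR D) NOR B

n2 = B OR D
n3 = n2 NOR B = (B OR D) NOR B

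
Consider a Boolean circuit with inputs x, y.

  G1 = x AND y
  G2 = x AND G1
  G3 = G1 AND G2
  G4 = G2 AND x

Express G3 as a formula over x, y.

(x AND y) AND (x AND (x AND y))

G1 = x AND y
G2 = x AND G1 = x AND (x AND y)
G3 = G1 AND G2 = (x AND y) AND (x AND (x AND y))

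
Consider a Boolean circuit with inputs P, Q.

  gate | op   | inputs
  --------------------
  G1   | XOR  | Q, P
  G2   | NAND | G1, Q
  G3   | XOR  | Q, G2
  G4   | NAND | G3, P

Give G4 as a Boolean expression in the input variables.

(Q XOR ((Q XOR P) NAND Q)) NAND P

G1 = Q XOR P
G2 = G1 NAND Q = (Q XOR P) NAND Q
G3 = Q XOR G2 = Q XOR ((Q XOR P) NAND Q)
G4 = G3 NAND P = (Q XOR ((Q XOR P) NAND Q)) NAND P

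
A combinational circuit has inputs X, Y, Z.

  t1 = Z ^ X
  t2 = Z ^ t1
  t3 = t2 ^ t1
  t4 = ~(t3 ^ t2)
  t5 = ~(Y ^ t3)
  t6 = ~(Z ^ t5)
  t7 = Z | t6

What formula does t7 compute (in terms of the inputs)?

t1 = Z ^ X
t2 = Z ^ t1 = Z ^ (Z ^ X)
t3 = t2 ^ t1 = (Z ^ (Z ^ X)) ^ (Z ^ X)
t5 = ~(Y ^ t3) = ~(Y ^ ((Z ^ (Z ^ X)) ^ (Z ^ X)))
t6 = ~(Z ^ t5) = ~(Z ^ (~(Y ^ ((Z ^ (Z ^ X)) ^ (Z ^ X)))))
t7 = Z | t6 = Z | (~(Z ^ (~(Y ^ ((Z ^ (Z ^ X)) ^ (Z ^ X))))))

Z | (~(Z ^ (~(Y ^ ((Z ^ (Z ^ X)) ^ (Z ^ X))))))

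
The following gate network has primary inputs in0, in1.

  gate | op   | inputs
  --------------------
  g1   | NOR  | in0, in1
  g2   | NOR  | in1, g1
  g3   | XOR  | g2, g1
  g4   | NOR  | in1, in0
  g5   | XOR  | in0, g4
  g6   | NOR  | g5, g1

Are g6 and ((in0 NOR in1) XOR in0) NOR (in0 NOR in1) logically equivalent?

Yes

g1 = in0 NOR in1
g4 = in1 NOR in0
g5 = in0 XOR g4 = in0 XOR (in1 NOR in0)
g6 = g5 NOR g1 = (in0 XOR (in1 NOR in0)) NOR (in0 NOR in1)
At in0=0, in1=0: circuit gives 0, formula gives 0.
At in0=0, in1=1: circuit gives 1, formula gives 1.
Agrees on all 4 inputs.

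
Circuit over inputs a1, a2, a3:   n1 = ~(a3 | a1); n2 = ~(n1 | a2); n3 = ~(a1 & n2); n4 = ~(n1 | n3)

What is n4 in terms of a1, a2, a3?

n1 = ~(a3 | a1)
n2 = ~(n1 | a2) = ~((~(a3 | a1)) | a2)
n3 = ~(a1 & n2) = ~(a1 & (~((~(a3 | a1)) | a2)))
n4 = ~(n1 | n3) = ~((~(a3 | a1)) | (~(a1 & (~((~(a3 | a1)) | a2)))))

~((~(a3 | a1)) | (~(a1 & (~((~(a3 | a1)) | a2)))))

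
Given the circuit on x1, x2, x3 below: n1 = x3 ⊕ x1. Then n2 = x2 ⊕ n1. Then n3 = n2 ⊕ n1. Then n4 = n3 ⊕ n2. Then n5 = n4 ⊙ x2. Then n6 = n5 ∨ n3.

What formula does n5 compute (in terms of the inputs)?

n1 = x3 ⊕ x1
n2 = x2 ⊕ n1 = x2 ⊕ (x3 ⊕ x1)
n3 = n2 ⊕ n1 = (x2 ⊕ (x3 ⊕ x1)) ⊕ (x3 ⊕ x1)
n4 = n3 ⊕ n2 = ((x2 ⊕ (x3 ⊕ x1)) ⊕ (x3 ⊕ x1)) ⊕ (x2 ⊕ (x3 ⊕ x1))
n5 = n4 ⊙ x2 = (((x2 ⊕ (x3 ⊕ x1)) ⊕ (x3 ⊕ x1)) ⊕ (x2 ⊕ (x3 ⊕ x1))) ⊙ x2

(((x2 ⊕ (x3 ⊕ x1)) ⊕ (x3 ⊕ x1)) ⊕ (x2 ⊕ (x3 ⊕ x1))) ⊙ x2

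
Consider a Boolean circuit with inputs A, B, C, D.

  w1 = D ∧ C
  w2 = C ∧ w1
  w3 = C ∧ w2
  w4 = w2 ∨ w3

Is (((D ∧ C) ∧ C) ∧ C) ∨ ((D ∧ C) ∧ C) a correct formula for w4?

Yes

w1 = D ∧ C
w2 = C ∧ w1 = C ∧ (D ∧ C)
w3 = C ∧ w2 = C ∧ (C ∧ (D ∧ C))
w4 = w2 ∨ w3 = (C ∧ (D ∧ C)) ∨ (C ∧ (C ∧ (D ∧ C)))
At A=0, B=0, C=0, D=0: circuit gives 0, formula gives 0.
At A=0, B=0, C=1, D=1: circuit gives 1, formula gives 1.
Agrees on all 16 inputs.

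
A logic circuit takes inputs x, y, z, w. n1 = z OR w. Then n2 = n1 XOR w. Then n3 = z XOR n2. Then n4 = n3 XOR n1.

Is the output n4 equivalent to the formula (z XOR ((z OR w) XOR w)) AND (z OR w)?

n1 = z OR w
n2 = n1 XOR w = (z OR w) XOR w
n3 = z XOR n2 = z XOR ((z OR w) XOR w)
n4 = n3 XOR n1 = (z XOR ((z OR w) XOR w)) XOR (z OR w)
At x=0, y=0, z=0, w=1: circuit gives 1, formula gives 0.

No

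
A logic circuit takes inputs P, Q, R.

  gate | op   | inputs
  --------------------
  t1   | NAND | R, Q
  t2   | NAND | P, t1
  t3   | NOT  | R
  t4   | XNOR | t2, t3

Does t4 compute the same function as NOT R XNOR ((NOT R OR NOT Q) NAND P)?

t1 = R NAND Q
t2 = P NAND t1 = P NAND (R NAND Q)
t3 = NOT R
t4 = t2 XNOR t3 = (P NAND (R NAND Q)) XNOR NOT R
At P=0, Q=0, R=1: circuit gives 0, formula gives 0.
At P=0, Q=0, R=0: circuit gives 1, formula gives 1.
Agrees on all 8 inputs.

Yes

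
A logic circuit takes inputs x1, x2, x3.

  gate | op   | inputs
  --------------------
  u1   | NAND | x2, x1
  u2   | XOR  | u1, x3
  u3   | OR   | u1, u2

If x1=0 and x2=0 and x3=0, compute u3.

1

u1 = 0 NAND 0 = 1
u2 = 1 XOR 0 = 1
u3 = 1 OR 1 = 1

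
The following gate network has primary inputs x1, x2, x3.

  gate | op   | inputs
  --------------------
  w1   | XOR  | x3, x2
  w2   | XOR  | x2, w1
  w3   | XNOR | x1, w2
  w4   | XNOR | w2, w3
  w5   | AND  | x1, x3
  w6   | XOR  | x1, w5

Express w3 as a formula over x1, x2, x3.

x1 XNOR (x2 XOR (x3 XOR x2))

w1 = x3 XOR x2
w2 = x2 XOR w1 = x2 XOR (x3 XOR x2)
w3 = x1 XNOR w2 = x1 XNOR (x2 XOR (x3 XOR x2))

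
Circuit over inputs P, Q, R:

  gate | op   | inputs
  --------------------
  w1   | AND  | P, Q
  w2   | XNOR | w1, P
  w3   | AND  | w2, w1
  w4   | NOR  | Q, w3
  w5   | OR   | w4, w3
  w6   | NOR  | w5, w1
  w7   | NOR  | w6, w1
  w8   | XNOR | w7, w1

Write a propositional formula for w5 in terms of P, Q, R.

(Q NOR (((P AND Q) XNOR P) AND (P AND Q))) OR (((P AND Q) XNOR P) AND (P AND Q))

w1 = P AND Q
w2 = w1 XNOR P = (P AND Q) XNOR P
w3 = w2 AND w1 = ((P AND Q) XNOR P) AND (P AND Q)
w4 = Q NOR w3 = Q NOR (((P AND Q) XNOR P) AND (P AND Q))
w5 = w4 OR w3 = (Q NOR (((P AND Q) XNOR P) AND (P AND Q))) OR (((P AND Q) XNOR P) AND (P AND Q))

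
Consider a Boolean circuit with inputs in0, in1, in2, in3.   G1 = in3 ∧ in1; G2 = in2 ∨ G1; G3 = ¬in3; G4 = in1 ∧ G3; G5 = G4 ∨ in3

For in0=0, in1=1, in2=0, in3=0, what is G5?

1

G3 = ¬0 = 1
G4 = 1 ∧ 1 = 1
G5 = 1 ∨ 0 = 1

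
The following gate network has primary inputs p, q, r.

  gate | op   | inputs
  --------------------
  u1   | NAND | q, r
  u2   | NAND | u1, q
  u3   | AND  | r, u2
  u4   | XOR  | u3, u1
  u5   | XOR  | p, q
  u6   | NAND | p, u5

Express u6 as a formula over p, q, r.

u5 = p XOR q
u6 = p NAND u5 = p NAND (p XOR q)

p NAND (p XOR q)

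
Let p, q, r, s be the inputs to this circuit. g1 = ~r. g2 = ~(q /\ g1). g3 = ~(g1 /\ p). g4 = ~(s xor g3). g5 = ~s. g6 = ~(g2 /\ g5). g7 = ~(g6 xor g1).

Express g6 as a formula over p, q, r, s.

~((~(q /\ ~r)) /\ ~s)

g1 = ~r
g2 = ~(q /\ g1) = ~(q /\ ~r)
g5 = ~s
g6 = ~(g2 /\ g5) = ~((~(q /\ ~r)) /\ ~s)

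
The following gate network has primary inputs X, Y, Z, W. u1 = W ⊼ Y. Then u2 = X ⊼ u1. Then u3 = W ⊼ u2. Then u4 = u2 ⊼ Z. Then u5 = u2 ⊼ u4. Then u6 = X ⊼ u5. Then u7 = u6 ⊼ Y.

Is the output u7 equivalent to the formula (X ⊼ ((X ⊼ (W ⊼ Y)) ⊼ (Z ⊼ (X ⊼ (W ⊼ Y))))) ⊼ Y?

Yes

u1 = W ⊼ Y
u2 = X ⊼ u1 = X ⊼ (W ⊼ Y)
u4 = u2 ⊼ Z = (X ⊼ (W ⊼ Y)) ⊼ Z
u5 = u2 ⊼ u4 = (X ⊼ (W ⊼ Y)) ⊼ ((X ⊼ (W ⊼ Y)) ⊼ Z)
u6 = X ⊼ u5 = X ⊼ ((X ⊼ (W ⊼ Y)) ⊼ ((X ⊼ (W ⊼ Y)) ⊼ Z))
u7 = u6 ⊼ Y = (X ⊼ ((X ⊼ (W ⊼ Y)) ⊼ ((X ⊼ (W ⊼ Y)) ⊼ Z))) ⊼ Y
At X=0, Y=1, Z=0, W=0: circuit gives 0, formula gives 0.
At X=0, Y=0, Z=0, W=0: circuit gives 1, formula gives 1.
Agrees on all 16 inputs.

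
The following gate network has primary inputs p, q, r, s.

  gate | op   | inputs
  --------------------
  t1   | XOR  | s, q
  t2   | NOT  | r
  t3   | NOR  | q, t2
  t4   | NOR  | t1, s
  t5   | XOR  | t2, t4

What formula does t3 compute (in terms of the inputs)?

t2 = NOT r
t3 = q NOR t2 = q NOR NOT r

q NOR NOT r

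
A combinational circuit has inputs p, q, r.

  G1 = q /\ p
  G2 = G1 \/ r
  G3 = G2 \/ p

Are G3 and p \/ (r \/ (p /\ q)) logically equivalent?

Yes

G1 = q /\ p
G2 = G1 \/ r = (q /\ p) \/ r
G3 = G2 \/ p = ((q /\ p) \/ r) \/ p
At p=0, q=0, r=0: circuit gives 0, formula gives 0.
At p=0, q=0, r=1: circuit gives 1, formula gives 1.
Agrees on all 8 inputs.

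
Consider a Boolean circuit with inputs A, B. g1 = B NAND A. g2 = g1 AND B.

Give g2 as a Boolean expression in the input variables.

(B NAND A) AND B

g1 = B NAND A
g2 = g1 AND B = (B NAND A) AND B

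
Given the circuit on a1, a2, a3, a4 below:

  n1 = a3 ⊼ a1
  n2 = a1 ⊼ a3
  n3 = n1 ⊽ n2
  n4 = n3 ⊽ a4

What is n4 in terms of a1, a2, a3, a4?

((a3 ⊼ a1) ⊽ (a1 ⊼ a3)) ⊽ a4

n1 = a3 ⊼ a1
n2 = a1 ⊼ a3
n3 = n1 ⊽ n2 = (a3 ⊼ a1) ⊽ (a1 ⊼ a3)
n4 = n3 ⊽ a4 = ((a3 ⊼ a1) ⊽ (a1 ⊼ a3)) ⊽ a4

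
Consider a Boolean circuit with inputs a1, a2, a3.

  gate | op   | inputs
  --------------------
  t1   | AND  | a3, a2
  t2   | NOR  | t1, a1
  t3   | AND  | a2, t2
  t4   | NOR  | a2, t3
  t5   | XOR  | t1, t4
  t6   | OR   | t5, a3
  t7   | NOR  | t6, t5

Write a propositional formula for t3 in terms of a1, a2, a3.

a2 AND ((a3 AND a2) NOR a1)

t1 = a3 AND a2
t2 = t1 NOR a1 = (a3 AND a2) NOR a1
t3 = a2 AND t2 = a2 AND ((a3 AND a2) NOR a1)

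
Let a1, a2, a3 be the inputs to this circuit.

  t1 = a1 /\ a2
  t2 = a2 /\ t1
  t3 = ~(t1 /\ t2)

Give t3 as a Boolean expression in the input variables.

~((a1 /\ a2) /\ (a2 /\ (a1 /\ a2)))

t1 = a1 /\ a2
t2 = a2 /\ t1 = a2 /\ (a1 /\ a2)
t3 = ~(t1 /\ t2) = ~((a1 /\ a2) /\ (a2 /\ (a1 /\ a2)))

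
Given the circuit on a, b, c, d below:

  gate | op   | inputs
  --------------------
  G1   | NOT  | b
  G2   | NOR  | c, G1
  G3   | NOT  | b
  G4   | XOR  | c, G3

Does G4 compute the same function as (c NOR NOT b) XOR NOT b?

No

G3 = NOT b
G4 = c XOR G3 = c XOR NOT b
At a=0, b=0, c=1, d=0: circuit gives 0, formula gives 1.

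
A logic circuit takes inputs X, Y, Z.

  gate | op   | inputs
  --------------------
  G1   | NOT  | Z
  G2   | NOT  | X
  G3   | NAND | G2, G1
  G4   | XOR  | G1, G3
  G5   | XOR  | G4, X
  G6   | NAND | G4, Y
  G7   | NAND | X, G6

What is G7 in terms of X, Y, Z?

X NAND ((NOT Z XOR (NOT X NAND NOT Z)) NAND Y)

G1 = NOT Z
G2 = NOT X
G3 = G2 NAND G1 = NOT X NAND NOT Z
G4 = G1 XOR G3 = NOT Z XOR (NOT X NAND NOT Z)
G6 = G4 NAND Y = (NOT Z XOR (NOT X NAND NOT Z)) NAND Y
G7 = X NAND G6 = X NAND ((NOT Z XOR (NOT X NAND NOT Z)) NAND Y)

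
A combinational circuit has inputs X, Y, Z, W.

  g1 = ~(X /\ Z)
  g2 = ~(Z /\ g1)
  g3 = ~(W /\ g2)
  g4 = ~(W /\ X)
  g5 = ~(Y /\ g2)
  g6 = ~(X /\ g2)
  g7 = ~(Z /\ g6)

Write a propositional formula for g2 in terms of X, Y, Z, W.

~(Z /\ (~(X /\ Z)))

g1 = ~(X /\ Z)
g2 = ~(Z /\ g1) = ~(Z /\ (~(X /\ Z)))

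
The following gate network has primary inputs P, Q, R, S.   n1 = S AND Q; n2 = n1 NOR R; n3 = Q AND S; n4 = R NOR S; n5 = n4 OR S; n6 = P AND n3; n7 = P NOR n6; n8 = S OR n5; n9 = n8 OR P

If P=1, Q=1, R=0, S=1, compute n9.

n4 = 0 NOR 1 = 0
n5 = 0 OR 1 = 1
n8 = 1 OR 1 = 1
n9 = 1 OR 1 = 1

1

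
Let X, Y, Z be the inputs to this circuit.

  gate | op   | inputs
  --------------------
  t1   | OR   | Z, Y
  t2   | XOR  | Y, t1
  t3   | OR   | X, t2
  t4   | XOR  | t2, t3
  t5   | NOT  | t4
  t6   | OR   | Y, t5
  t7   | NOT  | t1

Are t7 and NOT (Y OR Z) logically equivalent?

t1 = Z OR Y
t7 = NOT t1 = NOT (Z OR Y)
At X=0, Y=0, Z=1: circuit gives 0, formula gives 0.
At X=0, Y=0, Z=0: circuit gives 1, formula gives 1.
Agrees on all 8 inputs.

Yes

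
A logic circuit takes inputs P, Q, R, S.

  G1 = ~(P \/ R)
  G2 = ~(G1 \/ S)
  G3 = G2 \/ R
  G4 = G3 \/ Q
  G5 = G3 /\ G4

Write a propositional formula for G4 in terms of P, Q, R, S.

((~((~(P \/ R)) \/ S)) \/ R) \/ Q

G1 = ~(P \/ R)
G2 = ~(G1 \/ S) = ~((~(P \/ R)) \/ S)
G3 = G2 \/ R = (~((~(P \/ R)) \/ S)) \/ R
G4 = G3 \/ Q = ((~((~(P \/ R)) \/ S)) \/ R) \/ Q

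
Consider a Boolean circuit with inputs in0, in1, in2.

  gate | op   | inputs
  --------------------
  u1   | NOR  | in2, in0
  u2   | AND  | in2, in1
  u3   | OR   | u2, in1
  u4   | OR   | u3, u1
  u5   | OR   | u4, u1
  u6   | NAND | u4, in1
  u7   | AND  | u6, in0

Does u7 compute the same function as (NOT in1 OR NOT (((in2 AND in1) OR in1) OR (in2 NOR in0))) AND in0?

Yes

u1 = in2 NOR in0
u2 = in2 AND in1
u3 = u2 OR in1 = (in2 AND in1) OR in1
u4 = u3 OR u1 = ((in2 AND in1) OR in1) OR (in2 NOR in0)
u6 = u4 NAND in1 = (((in2 AND in1) OR in1) OR (in2 NOR in0)) NAND in1
u7 = u6 AND in0 = ((((in2 AND in1) OR in1) OR (in2 NOR in0)) NAND in1) AND in0
At in0=0, in1=0, in2=0: circuit gives 0, formula gives 0.
At in0=1, in1=0, in2=0: circuit gives 1, formula gives 1.
Agrees on all 8 inputs.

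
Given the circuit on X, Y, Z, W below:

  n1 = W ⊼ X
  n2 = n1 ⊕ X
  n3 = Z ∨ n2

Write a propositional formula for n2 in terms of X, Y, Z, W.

(W ⊼ X) ⊕ X

n1 = W ⊼ X
n2 = n1 ⊕ X = (W ⊼ X) ⊕ X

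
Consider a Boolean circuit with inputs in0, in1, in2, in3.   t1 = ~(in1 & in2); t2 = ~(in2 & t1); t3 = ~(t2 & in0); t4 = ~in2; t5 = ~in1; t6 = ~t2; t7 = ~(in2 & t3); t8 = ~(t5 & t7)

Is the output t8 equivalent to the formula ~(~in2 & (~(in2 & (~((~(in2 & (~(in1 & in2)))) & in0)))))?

No

t1 = ~(in1 & in2)
t2 = ~(in2 & t1) = ~(in2 & (~(in1 & in2)))
t3 = ~(t2 & in0) = ~((~(in2 & (~(in1 & in2)))) & in0)
t5 = ~in1
t7 = ~(in2 & t3) = ~(in2 & (~((~(in2 & (~(in1 & in2)))) & in0)))
t8 = ~(t5 & t7) = ~(~in1 & (~(in2 & (~((~(in2 & (~(in1 & in2)))) & in0)))))
At in0=0, in1=1, in2=0, in3=0: circuit gives 1, formula gives 0.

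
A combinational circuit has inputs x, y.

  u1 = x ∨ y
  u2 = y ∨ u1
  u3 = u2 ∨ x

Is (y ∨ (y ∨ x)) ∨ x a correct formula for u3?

u1 = x ∨ y
u2 = y ∨ u1 = y ∨ (x ∨ y)
u3 = u2 ∨ x = (y ∨ (x ∨ y)) ∨ x
At x=0, y=0: circuit gives 0, formula gives 0.
At x=0, y=1: circuit gives 1, formula gives 1.
Agrees on all 4 inputs.

Yes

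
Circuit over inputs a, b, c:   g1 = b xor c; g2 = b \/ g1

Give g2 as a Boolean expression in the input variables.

g1 = b xor c
g2 = b \/ g1 = b \/ (b xor c)

b \/ (b xor c)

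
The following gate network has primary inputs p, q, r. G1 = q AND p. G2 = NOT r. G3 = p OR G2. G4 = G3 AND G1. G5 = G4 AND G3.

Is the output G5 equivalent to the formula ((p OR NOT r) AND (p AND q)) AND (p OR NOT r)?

Yes

G1 = q AND p
G2 = NOT r
G3 = p OR G2 = p OR NOT r
G4 = G3 AND G1 = (p OR NOT r) AND (q AND p)
G5 = G4 AND G3 = ((p OR NOT r) AND (q AND p)) AND (p OR NOT r)
At p=0, q=0, r=0: circuit gives 0, formula gives 0.
At p=1, q=1, r=0: circuit gives 1, formula gives 1.
Agrees on all 8 inputs.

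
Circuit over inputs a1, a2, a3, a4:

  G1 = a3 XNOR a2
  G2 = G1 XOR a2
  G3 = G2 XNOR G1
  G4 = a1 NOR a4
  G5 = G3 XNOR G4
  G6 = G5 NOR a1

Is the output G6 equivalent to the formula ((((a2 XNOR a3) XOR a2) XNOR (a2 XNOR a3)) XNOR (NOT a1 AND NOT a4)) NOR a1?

G1 = a3 XNOR a2
G2 = G1 XOR a2 = (a3 XNOR a2) XOR a2
G3 = G2 XNOR G1 = ((a3 XNOR a2) XOR a2) XNOR (a3 XNOR a2)
G4 = a1 NOR a4
G5 = G3 XNOR G4 = (((a3 XNOR a2) XOR a2) XNOR (a3 XNOR a2)) XNOR (a1 NOR a4)
G6 = G5 NOR a1 = ((((a3 XNOR a2) XOR a2) XNOR (a3 XNOR a2)) XNOR (a1 NOR a4)) NOR a1
At a1=0, a2=0, a3=0, a4=0: circuit gives 0, formula gives 0.
At a1=0, a2=0, a3=0, a4=1: circuit gives 1, formula gives 1.
Agrees on all 16 inputs.

Yes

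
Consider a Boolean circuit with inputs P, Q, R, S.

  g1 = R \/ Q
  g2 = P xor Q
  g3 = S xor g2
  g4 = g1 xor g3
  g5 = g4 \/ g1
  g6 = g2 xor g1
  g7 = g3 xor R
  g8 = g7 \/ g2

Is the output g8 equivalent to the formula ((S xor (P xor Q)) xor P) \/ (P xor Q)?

No

g2 = P xor Q
g3 = S xor g2 = S xor (P xor Q)
g7 = g3 xor R = (S xor (P xor Q)) xor R
g8 = g7 \/ g2 = ((S xor (P xor Q)) xor R) \/ (P xor Q)
At P=0, Q=0, R=1, S=0: circuit gives 1, formula gives 0.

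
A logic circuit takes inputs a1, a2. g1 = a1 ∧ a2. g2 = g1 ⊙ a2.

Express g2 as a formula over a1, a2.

g1 = a1 ∧ a2
g2 = g1 ⊙ a2 = (a1 ∧ a2) ⊙ a2

(a1 ∧ a2) ⊙ a2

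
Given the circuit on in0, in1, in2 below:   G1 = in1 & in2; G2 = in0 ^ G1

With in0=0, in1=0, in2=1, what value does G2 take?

0

G1 = 0 & 1 = 0
G2 = 0 ^ 0 = 0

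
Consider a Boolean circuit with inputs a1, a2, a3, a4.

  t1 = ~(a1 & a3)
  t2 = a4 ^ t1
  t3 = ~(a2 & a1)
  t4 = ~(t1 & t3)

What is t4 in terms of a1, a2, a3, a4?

t1 = ~(a1 & a3)
t3 = ~(a2 & a1)
t4 = ~(t1 & t3) = ~((~(a1 & a3)) & (~(a2 & a1)))

~((~(a1 & a3)) & (~(a2 & a1)))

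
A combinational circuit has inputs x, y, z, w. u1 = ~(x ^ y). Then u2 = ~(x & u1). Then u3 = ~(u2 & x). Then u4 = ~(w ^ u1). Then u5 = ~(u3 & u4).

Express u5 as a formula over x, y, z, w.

~((~((~(x & (~(x ^ y)))) & x)) & (~(w ^ (~(x ^ y)))))

u1 = ~(x ^ y)
u2 = ~(x & u1) = ~(x & (~(x ^ y)))
u3 = ~(u2 & x) = ~((~(x & (~(x ^ y)))) & x)
u4 = ~(w ^ u1) = ~(w ^ (~(x ^ y)))
u5 = ~(u3 & u4) = ~((~((~(x & (~(x ^ y)))) & x)) & (~(w ^ (~(x ^ y)))))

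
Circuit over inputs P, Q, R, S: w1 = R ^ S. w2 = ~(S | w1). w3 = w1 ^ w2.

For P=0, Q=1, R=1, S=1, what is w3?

0

w1 = 1 ^ 1 = 0
w2 = ~(1 | 0) = 0
w3 = 0 ^ 0 = 0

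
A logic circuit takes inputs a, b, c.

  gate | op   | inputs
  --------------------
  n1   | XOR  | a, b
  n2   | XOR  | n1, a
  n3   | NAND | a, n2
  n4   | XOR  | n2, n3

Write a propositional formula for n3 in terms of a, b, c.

n1 = a XOR b
n2 = n1 XOR a = (a XOR b) XOR a
n3 = a NAND n2 = a NAND ((a XOR b) XOR a)

a NAND ((a XOR b) XOR a)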